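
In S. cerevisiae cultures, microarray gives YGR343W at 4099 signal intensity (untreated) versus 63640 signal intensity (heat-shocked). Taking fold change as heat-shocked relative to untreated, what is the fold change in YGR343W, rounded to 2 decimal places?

15.53

Fold change = 63640 / 4099 = 15.526
YGR343W is upregulated.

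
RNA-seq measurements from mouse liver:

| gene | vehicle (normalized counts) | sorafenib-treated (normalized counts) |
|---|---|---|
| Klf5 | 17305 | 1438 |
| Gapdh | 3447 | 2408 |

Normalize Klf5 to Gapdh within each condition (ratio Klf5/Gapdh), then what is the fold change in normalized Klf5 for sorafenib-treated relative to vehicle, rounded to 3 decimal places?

0.119

Klf5/Gapdh (vehicle) = 17305 / 3447 = 5.0203
Klf5/Gapdh (sorafenib-treated) = 1438 / 2408 = 0.59718
Fold change = 0.59718 / 5.0203 = 0.1190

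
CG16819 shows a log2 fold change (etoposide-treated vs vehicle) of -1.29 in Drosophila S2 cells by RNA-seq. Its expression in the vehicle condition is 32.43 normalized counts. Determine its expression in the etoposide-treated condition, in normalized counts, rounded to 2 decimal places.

13.26

Fold change = 2^(-1.29) = 0.4090
etoposide-treated expression = 32.43 × 0.4090 = 13.26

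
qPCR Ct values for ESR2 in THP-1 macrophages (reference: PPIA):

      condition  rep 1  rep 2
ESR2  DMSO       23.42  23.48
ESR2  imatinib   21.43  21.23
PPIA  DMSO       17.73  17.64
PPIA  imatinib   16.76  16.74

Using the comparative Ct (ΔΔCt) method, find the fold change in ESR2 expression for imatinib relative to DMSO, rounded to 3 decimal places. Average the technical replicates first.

2.274

Mean Ct: ESR2 DMSO 23.450; ESR2 imatinib 21.330; PPIA DMSO 17.685; PPIA imatinib 16.750
ΔCt(DMSO) = 23.450 − 17.685 = 5.765
ΔCt(imatinib) = 21.330 − 16.750 = 4.580
ΔΔCt = 4.580 − 5.765 = -1.185
Fold change = 2^(−(-1.185)) = 2^1.185 = 2.2736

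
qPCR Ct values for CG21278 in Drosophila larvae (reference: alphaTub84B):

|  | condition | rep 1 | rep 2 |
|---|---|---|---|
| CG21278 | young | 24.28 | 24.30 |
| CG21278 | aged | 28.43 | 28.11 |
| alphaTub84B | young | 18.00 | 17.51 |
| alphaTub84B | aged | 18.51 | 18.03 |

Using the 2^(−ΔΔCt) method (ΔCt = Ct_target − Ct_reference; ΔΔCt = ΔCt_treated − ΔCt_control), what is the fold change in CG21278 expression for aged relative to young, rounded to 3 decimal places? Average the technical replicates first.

Mean Ct: CG21278 young 24.290; CG21278 aged 28.270; alphaTub84B young 17.755; alphaTub84B aged 18.270
ΔCt(young) = 24.290 − 17.755 = 6.535
ΔCt(aged) = 28.270 − 18.270 = 10.000
ΔΔCt = 10.000 − 6.535 = 3.465
Fold change = 2^(−3.465) = 0.0906

0.091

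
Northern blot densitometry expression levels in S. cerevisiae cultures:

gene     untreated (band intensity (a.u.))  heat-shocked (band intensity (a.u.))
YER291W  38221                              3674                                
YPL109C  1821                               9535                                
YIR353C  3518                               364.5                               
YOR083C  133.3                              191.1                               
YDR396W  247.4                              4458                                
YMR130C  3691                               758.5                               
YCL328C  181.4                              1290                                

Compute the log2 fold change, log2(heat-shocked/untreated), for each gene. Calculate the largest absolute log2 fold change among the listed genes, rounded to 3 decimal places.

log2(3674/38221) = -3.379  (YER291W)
log2(9535/1821) = 2.389  (YPL109C)
log2(364.5/3518) = -3.271  (YIR353C)
log2(191.1/133.3) = 0.520  (YOR083C)
log2(4458/247.4) = 4.171  (YDR396W)
log2(758.5/3691) = -2.283  (YMR130C)
log2(1290/181.4) = 2.830  (YCL328C)
The largest magnitude belongs to YDR396W.

4.171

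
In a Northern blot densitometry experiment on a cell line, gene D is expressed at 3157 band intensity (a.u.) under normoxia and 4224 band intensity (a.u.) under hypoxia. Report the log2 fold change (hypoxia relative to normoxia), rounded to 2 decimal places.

Fold change = 4224 / 3157 = 1.3380
log2(1.3380) = 0.420

0.42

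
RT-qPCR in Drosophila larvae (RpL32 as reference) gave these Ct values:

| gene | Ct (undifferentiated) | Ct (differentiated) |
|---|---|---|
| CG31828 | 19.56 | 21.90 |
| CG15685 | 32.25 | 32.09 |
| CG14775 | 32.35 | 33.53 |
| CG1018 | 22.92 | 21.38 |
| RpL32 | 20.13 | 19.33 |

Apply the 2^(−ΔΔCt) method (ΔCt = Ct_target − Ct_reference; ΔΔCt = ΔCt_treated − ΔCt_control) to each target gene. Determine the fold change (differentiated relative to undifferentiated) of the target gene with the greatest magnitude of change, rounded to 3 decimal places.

0.113

CG31828: ΔΔCt = (21.90−19.33) − (19.56−20.13) = 2.57 − (-0.57) = 3.14; fold change = 2^-3.14 = 0.113
CG15685: ΔΔCt = (32.09−19.33) − (32.25−20.13) = 12.76 − 12.12 = 0.64; fold change = 2^-0.64 = 0.642
CG14775: ΔΔCt = (33.53−19.33) − (32.35−20.13) = 14.20 − 12.22 = 1.98; fold change = 2^-1.98 = 0.253
CG1018: ΔΔCt = (21.38−19.33) − (22.92−20.13) = 2.05 − 2.79 = -0.74; fold change = 2^0.74 = 1.670
CG31828 has the largest |ΔΔCt| = 3.14.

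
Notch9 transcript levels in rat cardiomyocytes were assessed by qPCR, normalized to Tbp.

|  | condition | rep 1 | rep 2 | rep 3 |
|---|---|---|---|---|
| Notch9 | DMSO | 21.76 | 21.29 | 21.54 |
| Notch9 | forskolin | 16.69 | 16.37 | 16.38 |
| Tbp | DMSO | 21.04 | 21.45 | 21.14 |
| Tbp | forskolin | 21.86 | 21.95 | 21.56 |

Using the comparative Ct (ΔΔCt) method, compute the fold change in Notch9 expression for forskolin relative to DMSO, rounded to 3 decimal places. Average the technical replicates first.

49.522

Mean Ct: Notch9 DMSO 21.530; Notch9 forskolin 16.480; Tbp DMSO 21.210; Tbp forskolin 21.790
ΔCt(DMSO) = 21.530 − 21.210 = 0.320
ΔCt(forskolin) = 16.480 − 21.790 = -5.310
ΔΔCt = -5.310 − 0.320 = -5.630
Fold change = 2^(−(-5.630)) = 2^5.630 = 49.5221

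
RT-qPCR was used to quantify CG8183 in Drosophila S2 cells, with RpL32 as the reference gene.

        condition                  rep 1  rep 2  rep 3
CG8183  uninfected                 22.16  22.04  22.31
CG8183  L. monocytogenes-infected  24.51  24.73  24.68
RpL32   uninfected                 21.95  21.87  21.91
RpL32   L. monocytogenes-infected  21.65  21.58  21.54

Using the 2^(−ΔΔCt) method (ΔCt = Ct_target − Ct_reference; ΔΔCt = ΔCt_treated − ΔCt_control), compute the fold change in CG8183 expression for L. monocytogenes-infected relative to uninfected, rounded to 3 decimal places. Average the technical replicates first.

0.145

Mean Ct: CG8183 uninfected 22.170; CG8183 L. monocytogenes-infected 24.640; RpL32 uninfected 21.910; RpL32 L. monocytogenes-infected 21.590
ΔCt(uninfected) = 22.170 − 21.910 = 0.260
ΔCt(L. monocytogenes-infected) = 24.640 − 21.590 = 3.050
ΔΔCt = 3.050 − 0.260 = 2.790
Fold change = 2^(−2.790) = 0.1446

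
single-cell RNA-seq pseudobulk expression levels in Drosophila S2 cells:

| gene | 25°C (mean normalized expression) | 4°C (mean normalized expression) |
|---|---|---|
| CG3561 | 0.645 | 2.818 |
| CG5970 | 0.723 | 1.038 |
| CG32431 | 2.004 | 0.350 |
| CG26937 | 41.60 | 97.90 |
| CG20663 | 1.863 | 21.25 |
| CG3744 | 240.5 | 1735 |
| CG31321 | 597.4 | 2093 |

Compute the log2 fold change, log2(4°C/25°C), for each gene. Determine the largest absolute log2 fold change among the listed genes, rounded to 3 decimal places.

3.512

log2(2.818/0.645) = 2.127  (CG3561)
log2(1.038/0.723) = 0.522  (CG5970)
log2(0.350/2.004) = -2.517  (CG32431)
log2(97.90/41.60) = 1.235  (CG26937)
log2(21.25/1.863) = 3.512  (CG20663)
log2(1735/240.5) = 2.851  (CG3744)
log2(2093/597.4) = 1.809  (CG31321)
The largest magnitude belongs to CG20663.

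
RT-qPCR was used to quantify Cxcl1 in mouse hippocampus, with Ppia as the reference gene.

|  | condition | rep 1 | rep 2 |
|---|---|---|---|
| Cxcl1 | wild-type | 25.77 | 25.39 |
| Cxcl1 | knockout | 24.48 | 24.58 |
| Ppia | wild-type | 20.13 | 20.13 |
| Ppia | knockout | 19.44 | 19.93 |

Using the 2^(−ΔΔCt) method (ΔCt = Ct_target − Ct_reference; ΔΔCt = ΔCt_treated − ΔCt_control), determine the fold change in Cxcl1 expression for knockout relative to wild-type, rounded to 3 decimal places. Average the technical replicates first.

1.521

Mean Ct: Cxcl1 wild-type 25.580; Cxcl1 knockout 24.530; Ppia wild-type 20.130; Ppia knockout 19.685
ΔCt(wild-type) = 25.580 − 20.130 = 5.450
ΔCt(knockout) = 24.530 − 19.685 = 4.845
ΔΔCt = 4.845 − 5.450 = -0.605
Fold change = 2^(−(-0.605)) = 2^0.605 = 1.5210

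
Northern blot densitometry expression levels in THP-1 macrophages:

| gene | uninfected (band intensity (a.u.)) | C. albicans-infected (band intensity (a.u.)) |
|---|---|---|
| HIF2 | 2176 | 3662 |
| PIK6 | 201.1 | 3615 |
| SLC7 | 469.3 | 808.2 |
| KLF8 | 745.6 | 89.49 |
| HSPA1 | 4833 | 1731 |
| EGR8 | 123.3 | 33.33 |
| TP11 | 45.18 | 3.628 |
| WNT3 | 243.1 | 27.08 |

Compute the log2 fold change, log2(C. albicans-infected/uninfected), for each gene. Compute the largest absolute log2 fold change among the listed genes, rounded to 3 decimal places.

log2(3662/2176) = 0.751  (HIF2)
log2(3615/201.1) = 4.168  (PIK6)
log2(808.2/469.3) = 0.784  (SLC7)
log2(89.49/745.6) = -3.059  (KLF8)
log2(1731/4833) = -1.481  (HSPA1)
log2(33.33/123.3) = -1.887  (EGR8)
log2(3.628/45.18) = -3.638  (TP11)
log2(27.08/243.1) = -3.166  (WNT3)
The largest magnitude belongs to PIK6.

4.168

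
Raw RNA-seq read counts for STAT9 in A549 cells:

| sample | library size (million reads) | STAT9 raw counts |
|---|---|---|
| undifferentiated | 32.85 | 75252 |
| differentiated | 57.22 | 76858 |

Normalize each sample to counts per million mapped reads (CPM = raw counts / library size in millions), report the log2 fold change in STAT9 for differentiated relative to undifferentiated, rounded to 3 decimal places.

-0.770

CPM(undifferentiated) = 75252 / 32.85 = 2290.7763
CPM(differentiated) = 76858 / 57.22 = 1343.2017
Fold change = 1343.2017 / 2290.7763 = 0.58635
log2(0.58635) = -0.7702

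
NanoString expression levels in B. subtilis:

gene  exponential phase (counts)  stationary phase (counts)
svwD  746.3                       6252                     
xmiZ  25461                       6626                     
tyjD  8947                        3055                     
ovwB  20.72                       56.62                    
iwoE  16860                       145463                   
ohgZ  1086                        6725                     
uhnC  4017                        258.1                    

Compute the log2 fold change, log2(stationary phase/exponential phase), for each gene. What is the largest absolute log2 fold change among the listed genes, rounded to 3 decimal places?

3.960

log2(6252/746.3) = 3.066  (svwD)
log2(6626/25461) = -1.942  (xmiZ)
log2(3055/8947) = -1.550  (tyjD)
log2(56.62/20.72) = 1.450  (ovwB)
log2(145463/16860) = 3.109  (iwoE)
log2(6725/1086) = 2.631  (ohgZ)
log2(258.1/4017) = -3.960  (uhnC)
The largest magnitude belongs to uhnC.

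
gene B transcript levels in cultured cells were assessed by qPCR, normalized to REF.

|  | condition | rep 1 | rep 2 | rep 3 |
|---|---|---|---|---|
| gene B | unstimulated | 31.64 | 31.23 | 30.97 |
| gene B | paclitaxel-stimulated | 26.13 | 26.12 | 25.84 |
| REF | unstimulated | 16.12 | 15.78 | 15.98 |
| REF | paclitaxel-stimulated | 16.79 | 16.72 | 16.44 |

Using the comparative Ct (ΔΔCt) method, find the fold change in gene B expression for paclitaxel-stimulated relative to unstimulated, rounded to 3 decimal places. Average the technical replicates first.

61.393

Mean Ct: gene B unstimulated 31.280; gene B paclitaxel-stimulated 26.030; REF unstimulated 15.960; REF paclitaxel-stimulated 16.650
ΔCt(unstimulated) = 31.280 − 15.960 = 15.320
ΔCt(paclitaxel-stimulated) = 26.030 − 16.650 = 9.380
ΔΔCt = 9.380 − 15.320 = -5.940
Fold change = 2^(−(-5.940)) = 2^5.940 = 61.3929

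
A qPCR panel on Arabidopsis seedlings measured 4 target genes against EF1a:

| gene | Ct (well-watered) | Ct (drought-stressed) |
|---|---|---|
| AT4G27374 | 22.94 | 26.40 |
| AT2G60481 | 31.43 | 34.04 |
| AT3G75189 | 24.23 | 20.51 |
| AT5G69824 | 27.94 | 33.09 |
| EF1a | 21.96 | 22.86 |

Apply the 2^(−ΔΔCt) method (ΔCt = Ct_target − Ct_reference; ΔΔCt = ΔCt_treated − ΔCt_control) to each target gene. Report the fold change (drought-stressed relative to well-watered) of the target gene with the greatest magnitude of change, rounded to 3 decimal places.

24.590

AT4G27374: ΔΔCt = (26.40−22.86) − (22.94−21.96) = 3.54 − 0.98 = 2.56; fold change = 2^-2.56 = 0.170
AT2G60481: ΔΔCt = (34.04−22.86) − (31.43−21.96) = 11.18 − 9.47 = 1.71; fold change = 2^-1.71 = 0.306
AT3G75189: ΔΔCt = (20.51−22.86) − (24.23−21.96) = -2.35 − 2.27 = -4.62; fold change = 2^4.62 = 24.590
AT5G69824: ΔΔCt = (33.09−22.86) − (27.94−21.96) = 10.23 − 5.98 = 4.25; fold change = 2^-4.25 = 0.053
AT3G75189 has the largest |ΔΔCt| = 4.62.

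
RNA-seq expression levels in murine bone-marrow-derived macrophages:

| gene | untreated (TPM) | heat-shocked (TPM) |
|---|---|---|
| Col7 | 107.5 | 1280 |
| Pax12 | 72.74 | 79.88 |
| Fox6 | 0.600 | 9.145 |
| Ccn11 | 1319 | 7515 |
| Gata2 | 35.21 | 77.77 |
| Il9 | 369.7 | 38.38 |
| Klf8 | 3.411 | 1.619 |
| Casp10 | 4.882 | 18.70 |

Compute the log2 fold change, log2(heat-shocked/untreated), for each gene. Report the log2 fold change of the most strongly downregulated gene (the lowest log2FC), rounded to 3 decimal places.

-3.268

log2(1280/107.5) = 3.574  (Col7)
log2(79.88/72.74) = 0.135  (Pax12)
log2(9.145/0.600) = 3.930  (Fox6)
log2(7515/1319) = 2.510  (Ccn11)
log2(77.77/35.21) = 1.143  (Gata2)
log2(38.38/369.7) = -3.268  (Il9)
log2(1.619/3.411) = -1.075  (Klf8)
log2(18.70/4.882) = 1.937  (Casp10)
Il9 is most strongly downregulated.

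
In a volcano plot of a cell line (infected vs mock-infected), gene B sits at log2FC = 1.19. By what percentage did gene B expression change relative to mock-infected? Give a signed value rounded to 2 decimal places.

128.15%

Fold change = 2^(1.19) = 2.2815
Percent change = (FC − 1) × 100% = (2.2815 − 1) × 100 = 128.15%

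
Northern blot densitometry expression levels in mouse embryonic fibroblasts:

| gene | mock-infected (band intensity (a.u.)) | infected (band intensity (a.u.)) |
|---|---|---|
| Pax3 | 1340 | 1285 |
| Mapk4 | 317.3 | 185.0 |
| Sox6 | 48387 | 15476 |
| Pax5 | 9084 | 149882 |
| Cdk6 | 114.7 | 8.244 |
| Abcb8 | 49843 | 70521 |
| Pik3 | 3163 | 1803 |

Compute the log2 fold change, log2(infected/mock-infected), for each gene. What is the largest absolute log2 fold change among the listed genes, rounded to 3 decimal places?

4.044

log2(1285/1340) = -0.060  (Pax3)
log2(185.0/317.3) = -0.778  (Mapk4)
log2(15476/48387) = -1.645  (Sox6)
log2(149882/9084) = 4.044  (Pax5)
log2(8.244/114.7) = -3.798  (Cdk6)
log2(70521/49843) = 0.501  (Abcb8)
log2(1803/3163) = -0.811  (Pik3)
The largest magnitude belongs to Pax5.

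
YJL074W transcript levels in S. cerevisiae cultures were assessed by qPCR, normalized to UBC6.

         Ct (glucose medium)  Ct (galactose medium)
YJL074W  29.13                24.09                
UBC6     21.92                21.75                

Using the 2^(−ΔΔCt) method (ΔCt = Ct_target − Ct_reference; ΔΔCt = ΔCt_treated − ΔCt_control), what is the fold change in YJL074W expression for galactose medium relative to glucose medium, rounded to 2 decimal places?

ΔCt(glucose medium) = 29.130 − 21.920 = 7.210
ΔCt(galactose medium) = 24.090 − 21.750 = 2.340
ΔΔCt = 2.340 − 7.210 = -4.870
Fold change = 2^(−(-4.870)) = 2^4.870 = 29.243

29.24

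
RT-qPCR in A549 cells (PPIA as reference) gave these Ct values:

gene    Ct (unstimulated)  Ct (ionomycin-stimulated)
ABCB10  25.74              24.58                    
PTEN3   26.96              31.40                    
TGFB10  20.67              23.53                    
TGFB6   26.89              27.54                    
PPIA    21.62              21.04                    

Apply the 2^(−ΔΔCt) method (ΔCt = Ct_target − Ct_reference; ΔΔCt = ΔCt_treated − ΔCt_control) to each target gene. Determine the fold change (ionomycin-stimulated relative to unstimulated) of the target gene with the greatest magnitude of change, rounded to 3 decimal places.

0.031

ABCB10: ΔΔCt = (24.58−21.04) − (25.74−21.62) = 3.54 − 4.12 = -0.58; fold change = 2^0.58 = 1.495
PTEN3: ΔΔCt = (31.40−21.04) − (26.96−21.62) = 10.36 − 5.34 = 5.02; fold change = 2^-5.02 = 0.031
TGFB10: ΔΔCt = (23.53−21.04) − (20.67−21.62) = 2.49 − (-0.95) = 3.44; fold change = 2^-3.44 = 0.092
TGFB6: ΔΔCt = (27.54−21.04) − (26.89−21.62) = 6.50 − 5.27 = 1.23; fold change = 2^-1.23 = 0.426
PTEN3 has the largest |ΔΔCt| = 5.02.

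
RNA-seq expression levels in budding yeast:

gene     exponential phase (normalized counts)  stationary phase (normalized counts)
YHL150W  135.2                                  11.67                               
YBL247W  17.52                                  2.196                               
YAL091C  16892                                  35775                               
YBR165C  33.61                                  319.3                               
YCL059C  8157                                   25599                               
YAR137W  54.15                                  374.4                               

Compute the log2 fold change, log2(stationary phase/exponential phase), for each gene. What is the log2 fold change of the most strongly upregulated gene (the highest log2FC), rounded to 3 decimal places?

3.248

log2(11.67/135.2) = -3.534  (YHL150W)
log2(2.196/17.52) = -2.996  (YBL247W)
log2(35775/16892) = 1.083  (YAL091C)
log2(319.3/33.61) = 3.248  (YBR165C)
log2(25599/8157) = 1.650  (YCL059C)
log2(374.4/54.15) = 2.790  (YAR137W)
YBR165C is most strongly upregulated.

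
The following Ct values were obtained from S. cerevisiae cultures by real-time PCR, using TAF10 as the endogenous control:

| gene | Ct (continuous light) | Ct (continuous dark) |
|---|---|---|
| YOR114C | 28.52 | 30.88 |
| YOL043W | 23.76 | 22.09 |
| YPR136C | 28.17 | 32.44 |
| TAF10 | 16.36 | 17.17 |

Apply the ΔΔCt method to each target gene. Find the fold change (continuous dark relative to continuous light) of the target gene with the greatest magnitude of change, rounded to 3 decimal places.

YOR114C: ΔΔCt = (30.88−17.17) − (28.52−16.36) = 13.71 − 12.16 = 1.55; fold change = 2^-1.55 = 0.342
YOL043W: ΔΔCt = (22.09−17.17) − (23.76−16.36) = 4.92 − 7.40 = -2.48; fold change = 2^2.48 = 5.579
YPR136C: ΔΔCt = (32.44−17.17) − (28.17−16.36) = 15.27 − 11.81 = 3.46; fold change = 2^-3.46 = 0.091
YPR136C has the largest |ΔΔCt| = 3.46.

0.091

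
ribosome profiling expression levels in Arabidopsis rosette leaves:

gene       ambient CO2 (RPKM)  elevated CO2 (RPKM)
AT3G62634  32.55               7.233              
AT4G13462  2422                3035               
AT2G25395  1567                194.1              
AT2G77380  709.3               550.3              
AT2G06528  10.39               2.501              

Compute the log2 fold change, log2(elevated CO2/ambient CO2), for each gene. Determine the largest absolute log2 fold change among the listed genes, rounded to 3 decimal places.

log2(7.233/32.55) = -2.170  (AT3G62634)
log2(3035/2422) = 0.325  (AT4G13462)
log2(194.1/1567) = -3.013  (AT2G25395)
log2(550.3/709.3) = -0.366  (AT2G77380)
log2(2.501/10.39) = -2.055  (AT2G06528)
The largest magnitude belongs to AT2G25395.

3.013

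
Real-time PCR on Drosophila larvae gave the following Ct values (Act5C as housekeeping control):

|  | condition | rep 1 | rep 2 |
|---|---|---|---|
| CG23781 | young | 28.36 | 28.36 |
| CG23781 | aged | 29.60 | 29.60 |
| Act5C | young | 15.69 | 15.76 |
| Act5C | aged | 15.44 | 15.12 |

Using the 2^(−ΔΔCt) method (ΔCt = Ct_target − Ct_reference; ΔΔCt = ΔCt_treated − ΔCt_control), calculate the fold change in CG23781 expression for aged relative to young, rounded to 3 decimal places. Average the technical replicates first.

0.311

Mean Ct: CG23781 young 28.360; CG23781 aged 29.600; Act5C young 15.725; Act5C aged 15.280
ΔCt(young) = 28.360 − 15.725 = 12.635
ΔCt(aged) = 29.600 − 15.280 = 14.320
ΔΔCt = 14.320 − 12.635 = 1.685
Fold change = 2^(−1.685) = 0.3110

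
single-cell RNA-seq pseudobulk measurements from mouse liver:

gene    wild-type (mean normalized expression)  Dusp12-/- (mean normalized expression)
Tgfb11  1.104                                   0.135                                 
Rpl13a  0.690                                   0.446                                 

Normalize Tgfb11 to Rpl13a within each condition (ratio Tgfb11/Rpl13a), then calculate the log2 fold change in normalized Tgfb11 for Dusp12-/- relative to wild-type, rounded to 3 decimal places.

Tgfb11/Rpl13a (wild-type) = 1.104 / 0.690 = 1.6
Tgfb11/Rpl13a (Dusp12-/-) = 0.135 / 0.446 = 0.30269
Fold change = 0.30269 / 1.6 = 0.1892
log2(0.1892) = -2.4022

-2.402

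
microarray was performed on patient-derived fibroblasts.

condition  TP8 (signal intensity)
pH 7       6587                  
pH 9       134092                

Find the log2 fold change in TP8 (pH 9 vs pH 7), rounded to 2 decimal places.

Fold change = 134092 / 6587 = 20.3571
log2(20.3571) = 4.347

4.35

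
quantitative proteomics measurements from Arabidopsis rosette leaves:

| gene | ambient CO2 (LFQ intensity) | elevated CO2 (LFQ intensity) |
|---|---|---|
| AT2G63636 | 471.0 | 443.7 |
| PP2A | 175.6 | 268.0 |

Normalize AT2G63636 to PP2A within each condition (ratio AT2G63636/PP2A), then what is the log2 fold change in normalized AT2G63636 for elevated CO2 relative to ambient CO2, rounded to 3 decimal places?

AT2G63636/PP2A (ambient CO2) = 471.0 / 175.6 = 2.6822
AT2G63636/PP2A (elevated CO2) = 443.7 / 268.0 = 1.6556
Fold change = 1.6556 / 2.6822 = 0.6172
log2(0.6172) = -0.6961

-0.696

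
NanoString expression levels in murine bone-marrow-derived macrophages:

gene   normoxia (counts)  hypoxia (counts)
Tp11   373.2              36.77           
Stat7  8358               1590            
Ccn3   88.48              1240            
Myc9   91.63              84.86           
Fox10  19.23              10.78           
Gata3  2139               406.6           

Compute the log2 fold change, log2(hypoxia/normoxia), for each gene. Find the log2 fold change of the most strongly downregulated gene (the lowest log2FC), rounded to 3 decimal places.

log2(36.77/373.2) = -3.343  (Tp11)
log2(1590/8358) = -2.394  (Stat7)
log2(1240/88.48) = 3.809  (Ccn3)
log2(84.86/91.63) = -0.111  (Myc9)
log2(10.78/19.23) = -0.835  (Fox10)
log2(406.6/2139) = -2.395  (Gata3)
Tp11 is most strongly downregulated.

-3.343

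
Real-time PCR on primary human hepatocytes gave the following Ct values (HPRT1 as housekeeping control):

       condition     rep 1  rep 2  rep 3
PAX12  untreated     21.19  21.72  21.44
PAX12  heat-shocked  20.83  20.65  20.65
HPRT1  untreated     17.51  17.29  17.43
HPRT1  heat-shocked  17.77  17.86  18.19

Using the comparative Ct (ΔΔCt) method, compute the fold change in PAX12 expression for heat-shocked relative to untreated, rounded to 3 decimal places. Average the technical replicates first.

Mean Ct: PAX12 untreated 21.450; PAX12 heat-shocked 20.710; HPRT1 untreated 17.410; HPRT1 heat-shocked 17.940
ΔCt(untreated) = 21.450 − 17.410 = 4.040
ΔCt(heat-shocked) = 20.710 − 17.940 = 2.770
ΔΔCt = 2.770 − 4.040 = -1.270
Fold change = 2^(−(-1.270)) = 2^1.270 = 2.4116

2.412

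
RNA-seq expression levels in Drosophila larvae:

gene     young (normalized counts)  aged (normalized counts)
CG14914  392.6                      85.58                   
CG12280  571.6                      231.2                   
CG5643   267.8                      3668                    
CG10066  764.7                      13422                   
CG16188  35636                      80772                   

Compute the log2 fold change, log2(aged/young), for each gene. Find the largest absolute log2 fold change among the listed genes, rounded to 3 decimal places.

4.134

log2(85.58/392.6) = -2.198  (CG14914)
log2(231.2/571.6) = -1.306  (CG12280)
log2(3668/267.8) = 3.776  (CG5643)
log2(13422/764.7) = 4.134  (CG10066)
log2(80772/35636) = 1.181  (CG16188)
The largest magnitude belongs to CG10066.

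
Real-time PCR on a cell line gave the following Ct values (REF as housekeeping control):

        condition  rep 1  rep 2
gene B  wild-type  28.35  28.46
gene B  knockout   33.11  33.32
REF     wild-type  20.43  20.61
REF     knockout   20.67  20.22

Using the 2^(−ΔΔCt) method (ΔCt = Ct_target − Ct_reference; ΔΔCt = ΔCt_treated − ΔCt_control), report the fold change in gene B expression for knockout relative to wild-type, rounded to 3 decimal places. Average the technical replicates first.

Mean Ct: gene B wild-type 28.405; gene B knockout 33.215; REF wild-type 20.520; REF knockout 20.445
ΔCt(wild-type) = 28.405 − 20.520 = 7.885
ΔCt(knockout) = 33.215 − 20.445 = 12.770
ΔΔCt = 12.770 − 7.885 = 4.885
Fold change = 2^(−4.885) = 0.0338

0.034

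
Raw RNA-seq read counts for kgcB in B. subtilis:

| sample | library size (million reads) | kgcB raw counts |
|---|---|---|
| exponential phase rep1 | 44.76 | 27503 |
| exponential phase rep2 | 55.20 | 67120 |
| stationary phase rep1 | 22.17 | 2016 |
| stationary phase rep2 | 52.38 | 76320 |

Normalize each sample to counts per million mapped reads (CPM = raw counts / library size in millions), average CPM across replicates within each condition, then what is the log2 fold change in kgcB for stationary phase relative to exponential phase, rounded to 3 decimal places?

CPM(exponential phase rep1) = 27503 / 44.76 = 614.4549
CPM(exponential phase rep2) = 67120 / 55.20 = 1215.9420
CPM(stationary phase rep1) = 2016 / 22.17 = 90.9337
CPM(stationary phase rep2) = 76320 / 52.38 = 1457.0447
mean CPM(exponential phase) = 915.1984; mean CPM(stationary phase) = 773.9892
Fold change = 773.9892 / 915.1984 = 0.84571
log2(0.84571) = -0.2418

-0.242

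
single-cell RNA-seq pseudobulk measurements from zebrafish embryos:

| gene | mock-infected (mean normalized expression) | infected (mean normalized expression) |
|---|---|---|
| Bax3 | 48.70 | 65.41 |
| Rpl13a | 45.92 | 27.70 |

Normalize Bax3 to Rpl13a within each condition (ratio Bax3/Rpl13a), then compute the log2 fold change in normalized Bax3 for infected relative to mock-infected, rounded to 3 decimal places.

1.155

Bax3/Rpl13a (mock-infected) = 48.70 / 45.92 = 1.0605
Bax3/Rpl13a (infected) = 65.41 / 27.70 = 2.3614
Fold change = 2.3614 / 1.0605 = 2.2266
log2(2.2266) = 1.1548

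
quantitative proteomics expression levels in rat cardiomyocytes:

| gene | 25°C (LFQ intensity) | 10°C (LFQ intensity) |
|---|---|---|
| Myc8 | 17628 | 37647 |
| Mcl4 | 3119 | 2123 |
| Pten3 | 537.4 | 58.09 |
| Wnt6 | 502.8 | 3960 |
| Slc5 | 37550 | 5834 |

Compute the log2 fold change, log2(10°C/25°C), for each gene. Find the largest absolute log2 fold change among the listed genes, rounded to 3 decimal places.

log2(37647/17628) = 1.095  (Myc8)
log2(2123/3119) = -0.555  (Mcl4)
log2(58.09/537.4) = -3.210  (Pten3)
log2(3960/502.8) = 2.977  (Wnt6)
log2(5834/37550) = -2.686  (Slc5)
The largest magnitude belongs to Pten3.

3.210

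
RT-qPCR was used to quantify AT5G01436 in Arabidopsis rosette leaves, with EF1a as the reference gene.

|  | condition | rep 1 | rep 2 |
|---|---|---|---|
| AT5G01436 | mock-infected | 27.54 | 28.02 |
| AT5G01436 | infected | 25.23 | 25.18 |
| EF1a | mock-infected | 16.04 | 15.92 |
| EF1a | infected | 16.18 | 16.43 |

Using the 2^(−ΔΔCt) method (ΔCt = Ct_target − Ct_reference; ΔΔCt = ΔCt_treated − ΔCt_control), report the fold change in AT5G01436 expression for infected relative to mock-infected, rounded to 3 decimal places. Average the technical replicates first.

Mean Ct: AT5G01436 mock-infected 27.780; AT5G01436 infected 25.205; EF1a mock-infected 15.980; EF1a infected 16.305
ΔCt(mock-infected) = 27.780 − 15.980 = 11.800
ΔCt(infected) = 25.205 − 16.305 = 8.900
ΔΔCt = 8.900 − 11.800 = -2.900
Fold change = 2^(−(-2.900)) = 2^2.900 = 7.4643

7.464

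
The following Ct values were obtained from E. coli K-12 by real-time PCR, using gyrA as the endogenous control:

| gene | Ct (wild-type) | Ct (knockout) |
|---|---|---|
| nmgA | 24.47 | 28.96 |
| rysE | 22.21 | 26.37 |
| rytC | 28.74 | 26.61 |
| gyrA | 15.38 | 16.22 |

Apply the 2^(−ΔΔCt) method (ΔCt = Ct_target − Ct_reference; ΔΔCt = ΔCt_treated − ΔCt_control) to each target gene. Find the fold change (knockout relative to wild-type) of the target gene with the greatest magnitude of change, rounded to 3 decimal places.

nmgA: ΔΔCt = (28.96−16.22) − (24.47−15.38) = 12.74 − 9.09 = 3.65; fold change = 2^-3.65 = 0.080
rysE: ΔΔCt = (26.37−16.22) − (22.21−15.38) = 10.15 − 6.83 = 3.32; fold change = 2^-3.32 = 0.100
rytC: ΔΔCt = (26.61−16.22) − (28.74−15.38) = 10.39 − 13.36 = -2.97; fold change = 2^2.97 = 7.835
nmgA has the largest |ΔΔCt| = 3.65.

0.080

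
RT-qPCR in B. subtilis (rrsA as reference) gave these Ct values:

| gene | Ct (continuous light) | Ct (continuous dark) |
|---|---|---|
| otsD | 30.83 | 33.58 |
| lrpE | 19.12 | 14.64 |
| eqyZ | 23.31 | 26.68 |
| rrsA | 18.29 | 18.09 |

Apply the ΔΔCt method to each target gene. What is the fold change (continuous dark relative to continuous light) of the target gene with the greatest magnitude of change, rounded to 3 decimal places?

19.427

otsD: ΔΔCt = (33.58−18.09) − (30.83−18.29) = 15.49 − 12.54 = 2.95; fold change = 2^-2.95 = 0.129
lrpE: ΔΔCt = (14.64−18.09) − (19.12−18.29) = -3.45 − 0.83 = -4.28; fold change = 2^4.28 = 19.427
eqyZ: ΔΔCt = (26.68−18.09) − (23.31−18.29) = 8.59 − 5.02 = 3.57; fold change = 2^-3.57 = 0.084
lrpE has the largest |ΔΔCt| = 4.28.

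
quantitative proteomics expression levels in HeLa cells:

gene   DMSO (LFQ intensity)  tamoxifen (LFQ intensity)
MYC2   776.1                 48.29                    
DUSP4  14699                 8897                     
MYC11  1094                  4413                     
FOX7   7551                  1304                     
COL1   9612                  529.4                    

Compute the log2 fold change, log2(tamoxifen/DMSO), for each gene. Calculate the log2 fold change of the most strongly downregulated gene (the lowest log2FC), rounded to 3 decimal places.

-4.182

log2(48.29/776.1) = -4.006  (MYC2)
log2(8897/14699) = -0.724  (DUSP4)
log2(4413/1094) = 2.012  (MYC11)
log2(1304/7551) = -2.534  (FOX7)
log2(529.4/9612) = -4.182  (COL1)
COL1 is most strongly downregulated.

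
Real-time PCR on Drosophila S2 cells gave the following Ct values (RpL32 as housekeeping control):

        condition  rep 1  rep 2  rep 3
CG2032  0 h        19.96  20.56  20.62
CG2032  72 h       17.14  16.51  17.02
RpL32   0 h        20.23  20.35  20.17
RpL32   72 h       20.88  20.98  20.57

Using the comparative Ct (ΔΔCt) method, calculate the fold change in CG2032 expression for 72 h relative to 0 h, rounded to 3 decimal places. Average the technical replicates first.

Mean Ct: CG2032 0 h 20.380; CG2032 72 h 16.890; RpL32 0 h 20.250; RpL32 72 h 20.810
ΔCt(0 h) = 20.380 − 20.250 = 0.130
ΔCt(72 h) = 16.890 − 20.810 = -3.920
ΔΔCt = -3.920 − 0.130 = -4.050
Fold change = 2^(−(-4.050)) = 2^4.050 = 16.5642

16.564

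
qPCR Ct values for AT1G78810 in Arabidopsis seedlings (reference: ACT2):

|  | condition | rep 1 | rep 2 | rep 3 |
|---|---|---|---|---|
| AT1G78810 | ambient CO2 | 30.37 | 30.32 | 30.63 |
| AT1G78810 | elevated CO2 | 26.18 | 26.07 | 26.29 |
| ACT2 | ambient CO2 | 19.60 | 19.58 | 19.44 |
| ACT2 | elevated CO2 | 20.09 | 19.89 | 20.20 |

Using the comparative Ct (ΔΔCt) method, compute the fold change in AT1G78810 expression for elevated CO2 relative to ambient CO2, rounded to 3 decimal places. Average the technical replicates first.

Mean Ct: AT1G78810 ambient CO2 30.440; AT1G78810 elevated CO2 26.180; ACT2 ambient CO2 19.540; ACT2 elevated CO2 20.060
ΔCt(ambient CO2) = 30.440 − 19.540 = 10.900
ΔCt(elevated CO2) = 26.180 − 20.060 = 6.120
ΔΔCt = 6.120 − 10.900 = -4.780
Fold change = 2^(−(-4.780)) = 2^4.780 = 27.4741

27.474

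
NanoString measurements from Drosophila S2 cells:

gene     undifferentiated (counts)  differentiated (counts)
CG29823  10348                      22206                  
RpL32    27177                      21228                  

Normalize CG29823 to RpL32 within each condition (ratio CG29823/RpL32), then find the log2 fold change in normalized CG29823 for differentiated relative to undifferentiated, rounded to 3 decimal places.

CG29823/RpL32 (undifferentiated) = 10348 / 27177 = 0.38076
CG29823/RpL32 (differentiated) = 22206 / 21228 = 1.0461
Fold change = 1.0461 / 0.38076 = 2.7473
log2(2.7473) = 1.4580

1.458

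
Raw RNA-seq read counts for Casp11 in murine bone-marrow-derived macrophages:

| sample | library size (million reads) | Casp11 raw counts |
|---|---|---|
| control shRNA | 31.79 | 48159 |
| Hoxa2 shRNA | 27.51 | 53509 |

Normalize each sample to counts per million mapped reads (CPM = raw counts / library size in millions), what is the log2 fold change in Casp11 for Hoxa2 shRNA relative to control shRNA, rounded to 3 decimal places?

0.361

CPM(control shRNA) = 48159 / 31.79 = 1514.9103
CPM(Hoxa2 shRNA) = 53509 / 27.51 = 1945.0745
Fold change = 1945.0745 / 1514.9103 = 1.28395
log2(1.28395) = 0.3606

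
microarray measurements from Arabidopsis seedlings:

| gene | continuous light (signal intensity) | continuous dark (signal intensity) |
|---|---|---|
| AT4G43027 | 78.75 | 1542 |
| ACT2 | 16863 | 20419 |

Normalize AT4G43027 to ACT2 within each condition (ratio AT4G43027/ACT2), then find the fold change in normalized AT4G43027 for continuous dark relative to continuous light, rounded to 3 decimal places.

16.171

AT4G43027/ACT2 (continuous light) = 78.75 / 16863 = 0.00467
AT4G43027/ACT2 (continuous dark) = 1542 / 20419 = 0.075518
Fold change = 0.075518 / 0.00467 = 16.1709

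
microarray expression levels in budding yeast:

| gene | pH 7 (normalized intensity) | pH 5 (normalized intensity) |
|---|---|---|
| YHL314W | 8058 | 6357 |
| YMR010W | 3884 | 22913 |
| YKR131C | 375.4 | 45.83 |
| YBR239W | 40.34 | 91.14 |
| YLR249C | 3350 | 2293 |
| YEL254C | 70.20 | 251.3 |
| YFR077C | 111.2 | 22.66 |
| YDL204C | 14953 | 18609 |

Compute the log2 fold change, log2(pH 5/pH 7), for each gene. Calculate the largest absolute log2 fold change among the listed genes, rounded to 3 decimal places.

log2(6357/8058) = -0.342  (YHL314W)
log2(22913/3884) = 2.561  (YMR010W)
log2(45.83/375.4) = -3.034  (YKR131C)
log2(91.14/40.34) = 1.176  (YBR239W)
log2(2293/3350) = -0.547  (YLR249C)
log2(251.3/70.20) = 1.840  (YEL254C)
log2(22.66/111.2) = -2.295  (YFR077C)
log2(18609/14953) = 0.316  (YDL204C)
The largest magnitude belongs to YKR131C.

3.034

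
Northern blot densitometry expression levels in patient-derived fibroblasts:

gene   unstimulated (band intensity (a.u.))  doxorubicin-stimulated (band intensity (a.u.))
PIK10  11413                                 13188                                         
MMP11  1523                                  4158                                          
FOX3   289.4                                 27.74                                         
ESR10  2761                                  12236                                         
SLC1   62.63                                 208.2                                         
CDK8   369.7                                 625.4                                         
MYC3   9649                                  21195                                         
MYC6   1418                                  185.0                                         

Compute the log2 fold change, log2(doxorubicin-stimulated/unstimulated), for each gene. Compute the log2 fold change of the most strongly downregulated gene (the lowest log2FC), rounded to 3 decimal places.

-3.383

log2(13188/11413) = 0.209  (PIK10)
log2(4158/1523) = 1.449  (MMP11)
log2(27.74/289.4) = -3.383  (FOX3)
log2(12236/2761) = 2.148  (ESR10)
log2(208.2/62.63) = 1.733  (SLC1)
log2(625.4/369.7) = 0.758  (CDK8)
log2(21195/9649) = 1.135  (MYC3)
log2(185.0/1418) = -2.938  (MYC6)
FOX3 is most strongly downregulated.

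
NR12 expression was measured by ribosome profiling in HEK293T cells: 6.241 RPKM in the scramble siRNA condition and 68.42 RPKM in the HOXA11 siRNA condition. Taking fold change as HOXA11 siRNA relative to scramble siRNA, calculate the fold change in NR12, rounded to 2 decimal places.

10.96

Fold change = 68.42 / 6.241 = 10.963
NR12 is upregulated.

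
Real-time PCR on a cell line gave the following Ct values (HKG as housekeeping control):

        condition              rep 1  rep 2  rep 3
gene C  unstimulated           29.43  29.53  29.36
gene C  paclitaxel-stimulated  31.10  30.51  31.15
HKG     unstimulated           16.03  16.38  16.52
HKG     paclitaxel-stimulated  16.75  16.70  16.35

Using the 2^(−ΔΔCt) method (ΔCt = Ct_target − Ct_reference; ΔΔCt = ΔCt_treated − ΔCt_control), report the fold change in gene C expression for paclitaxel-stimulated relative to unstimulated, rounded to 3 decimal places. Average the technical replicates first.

Mean Ct: gene C unstimulated 29.440; gene C paclitaxel-stimulated 30.920; HKG unstimulated 16.310; HKG paclitaxel-stimulated 16.600
ΔCt(unstimulated) = 29.440 − 16.310 = 13.130
ΔCt(paclitaxel-stimulated) = 30.920 − 16.600 = 14.320
ΔΔCt = 14.320 − 13.130 = 1.190
Fold change = 2^(−1.190) = 0.4383

0.438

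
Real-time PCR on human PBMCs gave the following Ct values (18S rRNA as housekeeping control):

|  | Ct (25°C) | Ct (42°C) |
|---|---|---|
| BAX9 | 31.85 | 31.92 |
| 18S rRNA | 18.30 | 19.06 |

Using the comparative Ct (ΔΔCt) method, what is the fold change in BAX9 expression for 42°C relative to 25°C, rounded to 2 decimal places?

1.61

ΔCt(25°C) = 31.850 − 18.300 = 13.550
ΔCt(42°C) = 31.920 − 19.060 = 12.860
ΔΔCt = 12.860 − 13.550 = -0.690
Fold change = 2^(−(-0.690)) = 2^0.690 = 1.613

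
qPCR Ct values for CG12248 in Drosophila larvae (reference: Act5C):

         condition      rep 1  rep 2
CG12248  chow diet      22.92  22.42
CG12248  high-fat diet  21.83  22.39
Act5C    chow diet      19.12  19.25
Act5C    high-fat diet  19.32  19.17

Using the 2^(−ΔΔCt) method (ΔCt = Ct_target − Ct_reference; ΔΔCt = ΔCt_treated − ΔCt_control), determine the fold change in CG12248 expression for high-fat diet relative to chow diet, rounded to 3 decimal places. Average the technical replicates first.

Mean Ct: CG12248 chow diet 22.670; CG12248 high-fat diet 22.110; Act5C chow diet 19.185; Act5C high-fat diet 19.245
ΔCt(chow diet) = 22.670 − 19.185 = 3.485
ΔCt(high-fat diet) = 22.110 − 19.245 = 2.865
ΔΔCt = 2.865 − 3.485 = -0.620
Fold change = 2^(−(-0.620)) = 2^0.620 = 1.5369

1.537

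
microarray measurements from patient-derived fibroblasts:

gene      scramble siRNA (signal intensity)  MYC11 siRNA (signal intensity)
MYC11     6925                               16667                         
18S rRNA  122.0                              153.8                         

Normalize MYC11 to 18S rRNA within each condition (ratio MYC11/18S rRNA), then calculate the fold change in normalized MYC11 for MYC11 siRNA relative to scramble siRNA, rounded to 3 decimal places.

MYC11/18S rRNA (scramble siRNA) = 6925 / 122.0 = 56.762
MYC11/18S rRNA (MYC11 siRNA) = 16667 / 153.8 = 108.37
Fold change = 108.37 / 56.762 = 1.9092

1.909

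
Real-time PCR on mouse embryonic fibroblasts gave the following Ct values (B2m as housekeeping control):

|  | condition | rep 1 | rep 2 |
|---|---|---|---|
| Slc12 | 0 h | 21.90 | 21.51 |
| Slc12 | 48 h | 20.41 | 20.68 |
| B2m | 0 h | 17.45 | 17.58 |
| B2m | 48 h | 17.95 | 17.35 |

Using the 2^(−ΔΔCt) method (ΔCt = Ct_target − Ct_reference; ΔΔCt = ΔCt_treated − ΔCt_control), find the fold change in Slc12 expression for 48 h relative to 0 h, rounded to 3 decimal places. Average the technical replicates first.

Mean Ct: Slc12 0 h 21.705; Slc12 48 h 20.545; B2m 0 h 17.515; B2m 48 h 17.650
ΔCt(0 h) = 21.705 − 17.515 = 4.190
ΔCt(48 h) = 20.545 − 17.650 = 2.895
ΔΔCt = 2.895 − 4.190 = -1.295
Fold change = 2^(−(-1.295)) = 2^1.295 = 2.4538

2.454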